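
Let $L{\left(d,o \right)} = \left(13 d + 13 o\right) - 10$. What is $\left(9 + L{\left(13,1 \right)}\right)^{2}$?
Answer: $32761$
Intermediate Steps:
$L{\left(d,o \right)} = -10 + 13 d + 13 o$
$\left(9 + L{\left(13,1 \right)}\right)^{2} = \left(9 + \left(-10 + 13 \cdot 13 + 13 \cdot 1\right)\right)^{2} = \left(9 + \left(-10 + 169 + 13\right)\right)^{2} = \left(9 + 172\right)^{2} = 181^{2} = 32761$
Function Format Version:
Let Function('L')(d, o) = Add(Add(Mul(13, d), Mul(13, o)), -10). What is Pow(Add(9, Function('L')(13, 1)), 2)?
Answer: 32761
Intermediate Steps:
Function('L')(d, o) = Add(-10, Mul(13, d), Mul(13, o))
Pow(Add(9, Function('L')(13, 1)), 2) = Pow(Add(9, Add(-10, Mul(13, 13), Mul(13, 1))), 2) = Pow(Add(9, Add(-10, 169, 13)), 2) = Pow(Add(9, 172), 2) = Pow(181, 2) = 32761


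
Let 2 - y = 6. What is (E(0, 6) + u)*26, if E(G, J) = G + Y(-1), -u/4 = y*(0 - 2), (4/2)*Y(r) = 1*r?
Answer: -845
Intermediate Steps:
Y(r) = r/2 (Y(r) = (1*r)/2 = r/2)
y = -4 (y = 2 - 1*6 = 2 - 6 = -4)
u = -32 (u = -(-16)*(0 - 2) = -(-16)*(-2) = -4*8 = -32)
E(G, J) = -½ + G (E(G, J) = G + (½)*(-1) = G - ½ = -½ + G)
(E(0, 6) + u)*26 = ((-½ + 0) - 32)*26 = (-½ - 32)*26 = -65/2*26 = -845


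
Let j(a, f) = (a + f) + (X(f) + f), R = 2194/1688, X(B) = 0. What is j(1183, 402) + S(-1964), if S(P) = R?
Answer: 1678125/844 ≈ 1988.3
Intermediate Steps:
R = 1097/844 (R = 2194*(1/1688) = 1097/844 ≈ 1.2998)
S(P) = 1097/844
j(a, f) = a + 2*f (j(a, f) = (a + f) + (0 + f) = (a + f) + f = a + 2*f)
j(1183, 402) + S(-1964) = (1183 + 2*402) + 1097/844 = (1183 + 804) + 1097/844 = 1987 + 1097/844 = 1678125/844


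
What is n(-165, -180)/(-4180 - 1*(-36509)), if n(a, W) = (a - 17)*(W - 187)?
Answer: 66794/32329 ≈ 2.0661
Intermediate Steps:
n(a, W) = (-187 + W)*(-17 + a) (n(a, W) = (-17 + a)*(-187 + W) = (-187 + W)*(-17 + a))
n(-165, -180)/(-4180 - 1*(-36509)) = (3179 - 187*(-165) - 17*(-180) - 180*(-165))/(-4180 - 1*(-36509)) = (3179 + 30855 + 3060 + 29700)/(-4180 + 36509) = 66794/32329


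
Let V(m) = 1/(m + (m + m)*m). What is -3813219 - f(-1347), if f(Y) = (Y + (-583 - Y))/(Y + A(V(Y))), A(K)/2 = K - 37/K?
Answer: -6368908225275881688/1670218318243 ≈ -3.8132e+6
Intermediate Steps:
V(m) = 1/(m + 2*m²) (V(m) = 1/(m + (2*m)*m) = 1/(m + 2*m²))
A(K) = -74/K + 2*K (A(K) = 2*(K - 37/K) = -74/K + 2*K)
f(Y) = -583/(Y - 74*Y*(1 + 2*Y) + 2/(Y*(1 + 2*Y))) (f(Y) = (Y + (-583 - Y))/(Y + (-74*Y*(1 + 2*Y) + 2*(1/(Y*(1 + 2*Y))))) = -583/(Y + (-74*Y*(1 + 2*Y) + 2/(Y*(1 + 2*Y)))) = -583/(Y - 74*Y*(1 + 2*Y) + 2/(Y*(1 + 2*Y))))
-3813219 - f(-1347) = -3813219 - 583*(-1347)*(1 + 2*(-1347))/(-2 + 73*(-1347)² + 294*(-1347)³ + 296*(-1347)⁴) = -3813219 - 583*(-1347)*(1 - 2694)/(-2 + 73*1814409 + 294*(-2444008923) + 296*3292080019281) = -3813219 - 583*(-1347)*(-2693)/(-2 + 132451857 - 718538623362 + 974455685707176) = -3813219 - 583*(-1347)*(-2693)/973737279535669 = -3813219 - 1*3627471/1670218318243 = -3813219 - 3627471/1670218318243 = -6368908225275881688/1670218318243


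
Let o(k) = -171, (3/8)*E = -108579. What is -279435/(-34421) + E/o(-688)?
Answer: 10014177409/5885991 ≈ 1701.4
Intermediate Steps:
E = -289544 (E = (8/3)*(-108579) = -289544)
-279435/(-34421) + E/o(-688) = -279435/(-34421) - 289544/(-171) = -279435*(-1/34421) - 289544*(-1/171) = 279435/34421 + 289544/171 = 10014177409/5885991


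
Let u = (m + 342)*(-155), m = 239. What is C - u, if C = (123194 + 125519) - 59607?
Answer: 279161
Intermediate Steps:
u = -90055 (u = (239 + 342)*(-155) = 581*(-155) = -90055)
C = 189106 (C = 248713 - 59607 = 189106)
C - u = 189106 - 1*(-90055) = 189106 + 90055 = 279161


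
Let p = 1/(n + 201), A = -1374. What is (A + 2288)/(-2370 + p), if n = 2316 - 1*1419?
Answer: -1003572/2602259 ≈ -0.38565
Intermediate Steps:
n = 897 (n = 2316 - 1419 = 897)
p = 1/1098 (p = 1/(897 + 201) = 1/1098 ≈ 0.00091075)
(A + 2288)/(-2370 + p) = (-1374 + 2288)/(-2370 + 1/1098) = 914/(-2602259/1098) = 914*(-1098/2602259) = -1003572/2602259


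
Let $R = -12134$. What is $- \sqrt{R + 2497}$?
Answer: $- i \sqrt{9637} \approx - 98.168 i$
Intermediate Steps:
$- \sqrt{R + 2497} = - \sqrt{-12134 + 2497} = - \sqrt{-9637} = - i \sqrt{9637}$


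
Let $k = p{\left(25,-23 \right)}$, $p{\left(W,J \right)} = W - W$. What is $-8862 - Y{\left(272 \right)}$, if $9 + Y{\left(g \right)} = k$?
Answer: $-8853$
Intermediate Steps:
$p{\left(W,J \right)} = 0$
$k = 0$
$Y{\left(g \right)} = -9$ ($Y{\left(g \right)} = -9 + 0 = -9$)
$-8862 - Y{\left(272 \right)} = -8862 - -9 = -8862 + 9 = -8853$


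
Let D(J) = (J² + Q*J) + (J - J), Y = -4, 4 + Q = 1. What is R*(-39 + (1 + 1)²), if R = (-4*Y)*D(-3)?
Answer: -10080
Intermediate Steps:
Q = -3 (Q = -4 + 1 = -3)
D(J) = J² - 3*J (D(J) = (J² - 3*J) + (J - J) = (J² - 3*J) + 0 = J² - 3*J)
R = 288 (R = (-4*(-4))*(-3*(-3 - 3)) = 16*(-3*(-6)) = 16*18 = 288)
R*(-39 + (1 + 1)²) = 288*(-39 + (1 + 1)²) = 288*(-39 + 2²) = 288*(-39 + 4) = 288*(-35) = -10080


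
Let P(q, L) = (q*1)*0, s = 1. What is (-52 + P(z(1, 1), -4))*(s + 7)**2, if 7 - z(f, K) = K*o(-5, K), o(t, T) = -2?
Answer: -3328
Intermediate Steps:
z(f, K) = 7 + 2*K (z(f, K) = 7 - K*(-2) = 7 - (-2)*K = 7 + 2*K)
P(q, L) = 0 (P(q, L) = q*0 = 0)
(-52 + P(z(1, 1), -4))*(s + 7)**2 = (-52 + 0)*(1 + 7)**2 = -52*8**2 = -52*64 = -3328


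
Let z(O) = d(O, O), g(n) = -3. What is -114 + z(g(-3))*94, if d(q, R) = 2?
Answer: 74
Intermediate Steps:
z(O) = 2
-114 + z(g(-3))*94 = -114 + 2*94 = -114 + 188 = 74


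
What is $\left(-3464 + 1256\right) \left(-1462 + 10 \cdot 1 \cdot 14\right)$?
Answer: $2918976$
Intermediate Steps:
$\left(-3464 + 1256\right) \left(-1462 + 10 \cdot 1 \cdot 14\right) = - 2208 \left(-1462 + 10 \cdot 14\right) = - 2208 \left(-1462 + 140\right) = \left(-2208\right) \left(-1322\right) = 2918976$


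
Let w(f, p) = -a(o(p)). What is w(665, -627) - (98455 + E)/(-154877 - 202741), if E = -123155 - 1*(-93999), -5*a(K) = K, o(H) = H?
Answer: -223879991/1788090 ≈ -125.21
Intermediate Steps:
a(K) = -K/5
w(f, p) = p/5 (w(f, p) = -(-1)*p/5 = p/5)
E = -29156 (E = -123155 + 93999 = -29156)
w(665, -627) - (98455 + E)/(-154877 - 202741) = (1/5)*(-627) - (98455 - 29156)/(-154877 - 202741) = -627/5 - 69299/(-357618) = -627/5 - 69299*(-1)/357618 = -627/5 - 1*(-69299/357618) = -627/5 + 69299/357618 = -223879991/1788090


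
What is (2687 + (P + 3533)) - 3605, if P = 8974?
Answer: 11589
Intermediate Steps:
(2687 + (P + 3533)) - 3605 = (2687 + (8974 + 3533)) - 3605 = (2687 + 12507) - 3605 = 15194 - 3605 = 11589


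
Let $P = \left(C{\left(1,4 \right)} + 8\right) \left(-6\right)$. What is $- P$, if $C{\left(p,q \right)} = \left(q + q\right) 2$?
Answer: $144$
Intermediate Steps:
$C{\left(p,q \right)} = 4 q$ ($C{\left(p,q \right)} = 2 q 2 = 4 q$)
$P = -144$ ($P = \left(4 \cdot 4 + 8\right) \left(-6\right) = \left(16 + 8\right) \left(-6\right) = 24 \left(-6\right) = -144$)
$- P = \left(-1\right) \left(-144\right) = 144$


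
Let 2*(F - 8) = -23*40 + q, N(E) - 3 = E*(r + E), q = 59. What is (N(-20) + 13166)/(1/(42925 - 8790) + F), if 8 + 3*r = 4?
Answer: -2784528490/86532219 ≈ -32.179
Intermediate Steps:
r = -4/3 (r = -8/3 + (⅓)*4 = -8/3 + 4/3 = -4/3 ≈ -1.3333)
N(E) = 3 + E*(-4/3 + E)
F = -845/2 (F = 8 + (-23*40 + 59)/2 = 8 + (-920 + 59)/2 = 8 + (½)*(-861) = 8 - 861/2 = -845/2 ≈ -422.50)
(N(-20) + 13166)/(1/(42925 - 8790) + F) = ((3 + (-20)² - 4/3*(-20)) + 13166)/(1/(42925 - 8790) - 845/2) = ((3 + 400 + 80/3) + 13166)/(1/34135 - 845/2) = (1289/3 + 13166)/(1/34135 - 845/2) = 40787/(3*(-28844073/68270)) = (40787/3)*(-68270/28844073) = -2784528490/86532219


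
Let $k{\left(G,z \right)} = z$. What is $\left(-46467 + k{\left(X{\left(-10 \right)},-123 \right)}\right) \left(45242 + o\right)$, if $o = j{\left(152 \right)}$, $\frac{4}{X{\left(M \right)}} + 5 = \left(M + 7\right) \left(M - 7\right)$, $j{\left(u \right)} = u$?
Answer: $-2114906460$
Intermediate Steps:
$X{\left(M \right)} = \frac{4}{-5 + \left(-7 + M\right) \left(7 + M\right)}$ ($X{\left(M \right)} = \frac{4}{-5 + \left(M + 7\right) \left(M - 7\right)} = \frac{4}{-5 + \left(7 + M\right) \left(-7 + M\right)} = \frac{4}{-5 + \left(-7 + M\right) \left(7 + M\right)}$)
$o = 152$
$\left(-46467 + k{\left(X{\left(-10 \right)},-123 \right)}\right) \left(45242 + o\right) = \left(-46467 - 123\right) \left(45242 + 152\right) = \left(-46590\right) 45394 = -2114906460$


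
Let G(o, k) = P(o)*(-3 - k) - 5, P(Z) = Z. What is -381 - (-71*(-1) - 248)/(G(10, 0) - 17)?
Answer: -19989/52 ≈ -384.40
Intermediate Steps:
G(o, k) = -5 + o*(-3 - k) (G(o, k) = o*(-3 - k) - 5 = -5 + o*(-3 - k))
-381 - (-71*(-1) - 248)/(G(10, 0) - 17) = -381 - (-71*(-1) - 248)/((-5 - 3*10 - 1*0*10) - 17) = -381 - (71 - 248)/((-5 - 30 + 0) - 17) = -381 - (-177)/(-35 - 17) = -381 - (-177)/(-52) = -381 - (-177)*(-1)/52 = -381 - 1*177/52 = -381 - 177/52 = -19989/52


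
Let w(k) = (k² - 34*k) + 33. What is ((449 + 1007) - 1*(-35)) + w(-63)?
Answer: 7635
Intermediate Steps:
w(k) = 33 + k² - 34*k
((449 + 1007) - 1*(-35)) + w(-63) = ((449 + 1007) - 1*(-35)) + (33 + (-63)² - 34*(-63)) = (1456 + 35) + (33 + 3969 + 2142) = 1491 + 6144 = 7635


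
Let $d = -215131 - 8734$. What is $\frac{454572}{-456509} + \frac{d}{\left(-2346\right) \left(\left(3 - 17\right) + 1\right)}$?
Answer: $- \frac{116059924141}{13922611482} \approx -8.3361$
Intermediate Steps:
$d = -223865$
$\frac{454572}{-456509} + \frac{d}{\left(-2346\right) \left(\left(3 - 17\right) + 1\right)} = \frac{454572}{-456509} - \frac{223865}{\left(-2346\right) \left(\left(3 - 17\right) + 1\right)} = 454572 \left(- \frac{1}{456509}\right) - \frac{223865}{\left(-2346\right) \left(-14 + 1\right)} = - \frac{454572}{456509} - \frac{223865}{\left(-2346\right) \left(-13\right)} = - \frac{454572}{456509} - \frac{223865}{30498} = - \frac{116059924141}{13922611482}$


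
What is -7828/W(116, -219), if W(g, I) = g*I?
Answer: 1957/6351 ≈ 0.30814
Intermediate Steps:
W(g, I) = I*g
-7828/W(116, -219) = -7828/((-219*116)) = -7828/(-25404) = -7828*(-1)/25404 = -1*(-1957/6351) = 1957/6351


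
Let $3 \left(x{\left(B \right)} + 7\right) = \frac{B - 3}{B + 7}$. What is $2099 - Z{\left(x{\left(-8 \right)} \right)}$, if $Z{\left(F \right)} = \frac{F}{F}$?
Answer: $2098$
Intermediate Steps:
$x{\left(B \right)} = -7 + \frac{-3 + B}{3 \left(7 + B\right)}$ ($x{\left(B \right)} = -7 + \frac{\left(B - 3\right) \frac{1}{B + 7}}{3} = -7 + \frac{\left(-3 + B\right) \frac{1}{7 + B}}{3} = -7 + \frac{\frac{1}{7 + B} \left(-3 + B\right)}{3} = -7 + \frac{-3 + B}{3 \left(7 + B\right)}$)
$Z{\left(F \right)} = 1$
$2099 - Z{\left(x{\left(-8 \right)} \right)} = 2099 - 1 = 2098$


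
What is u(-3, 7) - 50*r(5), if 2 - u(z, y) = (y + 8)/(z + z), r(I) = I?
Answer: -491/2 ≈ -245.50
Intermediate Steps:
u(z, y) = 2 - (8 + y)/(2*z) (u(z, y) = 2 - (y + 8)/(z + z) = 2 - (8 + y)/(2*z))
u(-3, 7) - 50*r(5) = (½)*(-8 - 1*7 + 4*(-3))/(-3) - 50*5 = (½)*(-⅓)*(-8 - 7 - 12) - 250 = (½)*(-⅓)*(-27) - 250 = 9/2 - 250 = -491/2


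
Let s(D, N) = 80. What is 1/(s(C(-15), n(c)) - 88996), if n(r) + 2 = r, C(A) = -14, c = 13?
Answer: -1/88916 ≈ -1.1247e-5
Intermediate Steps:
n(r) = -2 + r
1/(s(C(-15), n(c)) - 88996) = 1/(80 - 88996) = 1/(-88916) = -1/88916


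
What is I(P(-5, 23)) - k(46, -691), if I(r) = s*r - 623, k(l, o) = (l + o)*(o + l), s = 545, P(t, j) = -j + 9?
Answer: -424278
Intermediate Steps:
P(t, j) = 9 - j
k(l, o) = (l + o)² (k(l, o) = (l + o)*(l + o) = (l + o)²)
I(r) = -623 + 545*r (I(r) = 545*r - 623 = -623 + 545*r)
I(P(-5, 23)) - k(46, -691) = (-623 + 545*(9 - 1*23)) - (46 - 691)² = (-623 + 545*(9 - 23)) - 1*(-645)² = (-623 + 545*(-14)) - 1*416025 = (-623 - 7630) - 416025 = -8253 - 416025 = -424278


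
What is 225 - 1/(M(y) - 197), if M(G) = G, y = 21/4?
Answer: 172579/767 ≈ 225.01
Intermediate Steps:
y = 21/4 (y = 21*(¼) = 21/4 ≈ 5.2500)
225 - 1/(M(y) - 197) = 225 - 1/(21/4 - 197) = 225 - 1/(-767/4) = 225 - 1*(-4/767) = 225 + 4/767 = 172579/767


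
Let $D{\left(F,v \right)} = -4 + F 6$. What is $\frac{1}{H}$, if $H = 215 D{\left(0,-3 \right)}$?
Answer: $- \frac{1}{860} \approx -0.0011628$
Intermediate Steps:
$D{\left(F,v \right)} = -4 + 6 F$
$H = -860$ ($H = 215 \left(-4 + 6 \cdot 0\right) = 215 \left(-4 + 0\right) = 215 \left(-4\right) = -860$)
$\frac{1}{H} = \frac{1}{-860} = - \frac{1}{860}$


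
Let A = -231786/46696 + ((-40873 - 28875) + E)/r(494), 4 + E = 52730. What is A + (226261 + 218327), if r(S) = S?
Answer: 197207084133/443612 ≈ 4.4455e+5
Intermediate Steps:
E = 52726 (E = -4 + 52730 = 52726)
A = -17487723/443612 (A = -231786/46696 + ((-40873 - 28875) + 52726)/494 = -231786*1/46696 + (-69748 + 52726)*(1/494) = -115893/23348 - 17022*1/494 = -115893/23348 - 8511/247 = -17487723/443612 ≈ -39.421)
A + (226261 + 218327) = -17487723/443612 + (226261 + 218327) = -17487723/443612 + 444588 = 197207084133/443612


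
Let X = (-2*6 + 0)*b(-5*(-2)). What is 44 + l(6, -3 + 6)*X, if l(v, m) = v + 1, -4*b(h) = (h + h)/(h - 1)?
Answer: 272/3 ≈ 90.667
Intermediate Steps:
b(h) = -h/(2*(-1 + h)) (b(h) = -(h + h)/(4*(h - 1)) = -2*h/(4*(-1 + h)) = -h/(2*(-1 + h)))
l(v, m) = 1 + v
X = 20/3 (X = (-2*6 + 0)*(-(-5*(-2))/(-2 + 2*(-5*(-2)))) = (-12 + 0)*(-1*10/(-2 + 2*10)) = -(-12)*10/(-2 + 20) = -(-12)*10/18 = -12*(-5/9) = 20/3 ≈ 6.6667)
44 + l(6, -3 + 6)*X = 44 + (1 + 6)*(20/3) = 44 + 7*(20/3) = 44 + 140/3 = 272/3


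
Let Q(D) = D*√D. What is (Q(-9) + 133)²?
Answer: 16960 - 7182*I ≈ 16960.0 - 7182.0*I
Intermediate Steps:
Q(D) = D^(3/2)
(Q(-9) + 133)² = ((-9)^(3/2) + 133)² = (-27*I + 133)² = (133 - 27*I)²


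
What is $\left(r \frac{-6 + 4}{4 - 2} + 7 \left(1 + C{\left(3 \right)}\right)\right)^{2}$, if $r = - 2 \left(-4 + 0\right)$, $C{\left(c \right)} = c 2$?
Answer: $1681$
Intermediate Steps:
$C{\left(c \right)} = 2 c$
$r = 8$ ($r = \left(-2\right) \left(-4\right) = 8$)
$\left(r \frac{-6 + 4}{4 - 2} + 7 \left(1 + C{\left(3 \right)}\right)\right)^{2} = \left(8 \frac{-6 + 4}{4 - 2} + 7 \left(1 + 2 \cdot 3\right)\right)^{2} = \left(8 \left(- \frac{2}{2}\right) + 7 \left(1 + 6\right)\right)^{2} = \left(8 \left(\left(-2\right) \frac{1}{2}\right) + 7 \cdot 7\right)^{2} = \left(8 \left(-1\right) + 49\right)^{2} = \left(-8 + 49\right)^{2} = 41^{2} = 1681$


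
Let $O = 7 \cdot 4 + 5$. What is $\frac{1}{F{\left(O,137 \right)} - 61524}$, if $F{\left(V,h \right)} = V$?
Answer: $- \frac{1}{61491} \approx -1.6263 \cdot 10^{-5}$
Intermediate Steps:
$O = 33$ ($O = 28 + 5 = 33$)
$\frac{1}{F{\left(O,137 \right)} - 61524} = \frac{1}{33 - 61524} = \frac{1}{-61491} = - \frac{1}{61491}$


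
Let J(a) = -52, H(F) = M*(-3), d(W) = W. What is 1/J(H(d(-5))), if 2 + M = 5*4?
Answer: -1/52 ≈ -0.019231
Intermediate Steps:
M = 18 (M = -2 + 5*4 = -2 + 20 = 18)
H(F) = -54 (H(F) = 18*(-3) = -54)
1/J(H(d(-5))) = 1/(-52) = -1/52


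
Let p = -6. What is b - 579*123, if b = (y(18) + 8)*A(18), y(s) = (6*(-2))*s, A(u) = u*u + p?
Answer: -137361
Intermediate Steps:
A(u) = -6 + u² (A(u) = u*u - 6 = u² - 6 = -6 + u²)
y(s) = -12*s
b = -66144 (b = (-12*18 + 8)*(-6 + 18²) = (-216 + 8)*(-6 + 324) = -208*318 = -66144)
b - 579*123 = -66144 - 579*123 = -66144 - 1*71217 = -66144 - 71217 = -137361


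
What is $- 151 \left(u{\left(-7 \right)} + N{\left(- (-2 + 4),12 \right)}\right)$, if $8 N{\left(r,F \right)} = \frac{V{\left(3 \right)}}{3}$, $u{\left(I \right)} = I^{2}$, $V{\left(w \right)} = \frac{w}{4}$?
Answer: $- \frac{236919}{32} \approx -7403.7$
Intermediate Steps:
$V{\left(w \right)} = \frac{w}{4}$ ($V{\left(w \right)} = w \frac{1}{4} = \frac{w}{4}$)
$N{\left(r,F \right)} = \frac{1}{32}$ ($N{\left(r,F \right)} = \frac{\frac{1}{4} \cdot 3 \cdot \frac{1}{3}}{8} = \frac{\frac{3}{4} \cdot \frac{1}{3}}{8} = \frac{1}{8} \cdot \frac{1}{4} = \frac{1}{32}$)
$- 151 \left(u{\left(-7 \right)} + N{\left(- (-2 + 4),12 \right)}\right) = - 151 \left(\left(-7\right)^{2} + \frac{1}{32}\right) = - 151 \left(49 + \frac{1}{32}\right) = \left(-151\right) \frac{1569}{32} = - \frac{236919}{32}$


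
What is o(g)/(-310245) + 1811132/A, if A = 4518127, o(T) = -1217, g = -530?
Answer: 567393207899/1401726311115 ≈ 0.40478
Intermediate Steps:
o(g)/(-310245) + 1811132/A = -1217/(-310245) + 1811132/4518127 = -1217*(-1/310245) + 1811132*(1/4518127) = 1217/310245 + 1811132/4518127 = 567393207899/1401726311115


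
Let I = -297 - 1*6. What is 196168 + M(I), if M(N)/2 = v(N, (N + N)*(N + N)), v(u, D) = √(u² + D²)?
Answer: 196168 + 606*√1468945 ≈ 9.3064e+5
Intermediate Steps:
I = -303 (I = -297 - 6 = -303)
v(u, D) = √(D² + u²)
M(N) = 2*√(N² + 16*N⁴) (M(N) = 2*√(((N + N)*(N + N))² + N²) = 2*√(((2*N)*(2*N))² + N²) = 2*√((4*N²)² + N²) = 2*√(16*N⁴ + N²) = 2*√(N² + 16*N⁴))
196168 + M(I) = 196168 + 2*√((-303)² + 16*(-303)⁴) = 196168 + 2*√(91809 + 16*8428892481) = 196168 + 2*√(91809 + 134862279696) = 196168 + 2*√134862371505 = 196168 + 2*(303*√1468945) = 196168 + 606*√1468945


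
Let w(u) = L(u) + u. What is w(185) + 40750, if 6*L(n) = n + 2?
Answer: 245797/6 ≈ 40966.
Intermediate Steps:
L(n) = ⅓ + n/6 (L(n) = (n + 2)/6 = (2 + n)/6 = ⅓ + n/6)
w(u) = ⅓ + 7*u/6 (w(u) = (⅓ + u/6) + u = ⅓ + 7*u/6)
w(185) + 40750 = (⅓ + (7/6)*185) + 40750 = (⅓ + 1295/6) + 40750 = 1297/6 + 40750 = 245797/6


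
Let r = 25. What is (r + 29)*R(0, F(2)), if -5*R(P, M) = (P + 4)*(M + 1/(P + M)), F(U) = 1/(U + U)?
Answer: -918/5 ≈ -183.60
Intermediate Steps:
F(U) = 1/(2*U)
R(P, M) = -(4 + P)*(M + 1/(M + P))/5 (R(P, M) = -(P + 4)*(M + 1/(P + M))/5 = -(4 + P)*(M + 1/(M + P))/5)
(r + 29)*R(0, F(2)) = (25 + 29)*((-4 - 1*0 - 4*((½)/2)² - 1*(½)/2*0² - 1*0*((½)/2)² - 4*(½)/2*0)/(5*((½)/2 + 0))) = 54*((-4 + 0 - 4*((½)*(½))² - 1*(½)*(½)*0 - 1*0*((½)*(½))² - 4*(½)*(½)*0)/(5*((½)*(½) + 0))) = 54*((-4 + 0 - 4*(¼)² - 1*¼*0 - 1*0*(¼)² - 4*¼*0)/(5*(¼ + 0))) = 54*((-4 + 0 - 4*1/16 + 0 - 1*0*1/16 + 0)/(5*(¼))) = 54*((⅕)*4*(-4 + 0 - ¼ + 0 + 0 + 0)) = 54*((⅕)*4*(-17/4)) = 54*(-17/5) = -918/5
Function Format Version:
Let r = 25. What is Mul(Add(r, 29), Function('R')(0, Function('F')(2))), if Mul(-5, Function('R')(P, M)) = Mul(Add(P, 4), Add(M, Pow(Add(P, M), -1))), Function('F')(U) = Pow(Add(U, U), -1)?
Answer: Rational(-918, 5) ≈ -183.60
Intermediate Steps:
Function('F')(U) = Mul(Rational(1, 2), Pow(U, -1)) (Function('F')(U) = Pow(Mul(2, U), -1) = Mul(Rational(1, 2), Pow(U, -1)))
Function('R')(P, M) = Mul(Rational(-1, 5), Add(4, P), Add(M, Pow(Add(M, P), -1))) (Function('R')(P, M) = Mul(Rational(-1, 5), Mul(Add(P, 4), Add(M, Pow(Add(P, M), -1)))) = Mul(Rational(-1, 5), Mul(Add(4, P), Add(M, Pow(Add(M, P), -1)))) = Mul(Rational(-1, 5), Add(4, P), Add(M, Pow(Add(M, P), -1))))
Mul(Add(r, 29), Function('R')(0, Function('F')(2))) = Mul(Add(25, 29), Mul(Rational(1, 5), Pow(Add(Mul(Rational(1, 2), Pow(2, -1)), 0), -1), Add(-4, Mul(-1, 0), Mul(-4, Pow(Mul(Rational(1, 2), Pow(2, -1)), 2)), Mul(-1, Mul(Rational(1, 2), Pow(2, -1)), Pow(0, 2)), Mul(-1, 0, Pow(Mul(Rational(1, 2), Pow(2, -1)), 2)), Mul(-4, Mul(Rational(1, 2), Pow(2, -1)), 0)))) = Mul(54, Mul(Rational(1, 5), Pow(Add(Mul(Rational(1, 2), Rational(1, 2)), 0), -1), Add(-4, 0, Mul(-4, Pow(Mul(Rational(1, 2), Rational(1, 2)), 2)), Mul(-1, Mul(Rational(1, 2), Rational(1, 2)), 0), Mul(-1, 0, Pow(Mul(Rational(1, 2), Rational(1, 2)), 2)), Mul(-4, Mul(Rational(1, 2), Rational(1, 2)), 0)))) = Mul(54, Mul(Rational(1, 5), Pow(Add(Rational(1, 4), 0), -1), Add(-4, 0, Mul(-4, Pow(Rational(1, 4), 2)), Mul(-1, Rational(1, 4), 0), Mul(-1, 0, Pow(Rational(1, 4), 2)), Mul(-4, Rational(1, 4), 0)))) = Mul(54, Mul(Rational(1, 5), Pow(Rational(1, 4), -1), Add(-4, 0, Mul(-4, Rational(1, 16)), 0, Mul(-1, 0, Rational(1, 16)), 0))) = Mul(54, Mul(Rational(1, 5), 4, Add(-4, 0, Rational(-1, 4), 0, 0, 0))) = Mul(54, Mul(Rational(1, 5), 4, Rational(-17, 4))) = Mul(54, Rational(-17, 5)) = Rational(-918, 5)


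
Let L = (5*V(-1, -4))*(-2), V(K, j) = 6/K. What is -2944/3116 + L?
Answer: 46004/779 ≈ 59.055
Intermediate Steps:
L = 60 (L = (5*(6/(-1)))*(-2) = (5*(6*(-1)))*(-2) = (5*(-6))*(-2) = -30*(-2) = 60)
-2944/3116 + L = -2944/3116 + 60 = -2944*1/3116 + 60 = -736/779 + 60 = 46004/779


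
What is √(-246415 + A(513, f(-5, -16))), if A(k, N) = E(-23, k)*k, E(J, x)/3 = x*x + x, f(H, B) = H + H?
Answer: √405560183 ≈ 20139.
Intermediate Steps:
f(H, B) = 2*H
E(J, x) = 3*x + 3*x² (E(J, x) = 3*(x*x + x) = 3*(x² + x) = 3*(x + x²) = 3*x + 3*x²)
A(k, N) = 3*k²*(1 + k) (A(k, N) = (3*k*(1 + k))*k = 3*k²*(1 + k))
√(-246415 + A(513, f(-5, -16))) = √(-246415 + 3*513²*(1 + 513)) = √(-246415 + 3*263169*514) = √(-246415 + 405806598) = √405560183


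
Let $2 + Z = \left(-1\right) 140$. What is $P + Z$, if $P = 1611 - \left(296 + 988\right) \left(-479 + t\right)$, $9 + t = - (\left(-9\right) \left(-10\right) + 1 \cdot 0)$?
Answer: $743621$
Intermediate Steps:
$Z = -142$ ($Z = -2 - 140 = -142$)
$t = -99$ ($t = -9 - \left(\left(-9\right) \left(-10\right) + 1 \cdot 0\right) = -9 - \left(90 + 0\right) = -9 - 90 = -99$)
$P = 743763$ ($P = 1611 - \left(296 + 988\right) \left(-479 - 99\right) = 1611 - 1284 \left(-578\right) = 1611 - -742152 = 1611 + 742152 = 743763$)
$P + Z = 743763 - 142 = 743621$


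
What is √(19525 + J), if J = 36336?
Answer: √55861 ≈ 236.35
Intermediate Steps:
√(19525 + J) = √(19525 + 36336) = √55861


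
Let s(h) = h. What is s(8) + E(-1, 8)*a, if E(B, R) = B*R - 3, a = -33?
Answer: 371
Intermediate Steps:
E(B, R) = -3 + B*R
s(8) + E(-1, 8)*a = 8 + (-3 - 1*8)*(-33) = 8 + (-3 - 8)*(-33) = 8 - 11*(-33) = 8 + 363 = 371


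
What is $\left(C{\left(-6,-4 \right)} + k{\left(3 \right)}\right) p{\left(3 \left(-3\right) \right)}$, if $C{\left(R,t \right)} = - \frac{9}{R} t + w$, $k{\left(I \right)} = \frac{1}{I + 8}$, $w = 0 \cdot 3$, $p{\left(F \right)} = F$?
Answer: $\frac{585}{11} \approx 53.182$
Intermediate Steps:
$w = 0$
$k{\left(I \right)} = \frac{1}{8 + I}$
$C{\left(R,t \right)} = - \frac{9 t}{R}$ ($C{\left(R,t \right)} = - \frac{9}{R} t + 0 = - \frac{9 t}{R} + 0 = - \frac{9 t}{R}$)
$\left(C{\left(-6,-4 \right)} + k{\left(3 \right)}\right) p{\left(3 \left(-3\right) \right)} = \left(\left(-9\right) \left(-4\right) \frac{1}{-6} + \frac{1}{8 + 3}\right) 3 \left(-3\right) = \left(\left(-9\right) \left(-4\right) \left(- \frac{1}{6}\right) + \frac{1}{11}\right) \left(-9\right) = \left(-6 + \frac{1}{11}\right) \left(-9\right) = \left(- \frac{65}{11}\right) \left(-9\right) = \frac{585}{11}$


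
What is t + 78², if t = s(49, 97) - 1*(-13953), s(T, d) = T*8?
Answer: 20429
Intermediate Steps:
s(T, d) = 8*T
t = 14345 (t = 8*49 - 1*(-13953) = 392 + 13953 = 14345)
t + 78² = 14345 + 78² = 14345 + 6084 = 20429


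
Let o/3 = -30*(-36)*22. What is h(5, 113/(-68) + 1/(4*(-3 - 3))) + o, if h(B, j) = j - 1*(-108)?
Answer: 29125609/408 ≈ 71386.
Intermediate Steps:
h(B, j) = 108 + j (h(B, j) = j + 108 = 108 + j)
o = 71280 (o = 3*(-30*(-36)*22) = 3*(1080*22) = 3*23760 = 71280)
h(5, 113/(-68) + 1/(4*(-3 - 3))) + o = (108 + (113/(-68) + 1/(4*(-3 - 3)))) + 71280 = (108 + (113*(-1/68) + 1/(4*(-6)))) + 71280 = (108 + (-113/68 + 1/(-24))) + 71280 = (108 + (-113/68 + 1*(-1/24))) + 71280 = (108 + (-113/68 - 1/24)) + 71280 = (108 - 695/408) + 71280 = 43369/408 + 71280 = 29125609/408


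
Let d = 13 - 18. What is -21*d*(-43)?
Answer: -4515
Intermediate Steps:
d = -5
-21*d*(-43) = -21*(-5)*(-43) = 105*(-43) = -4515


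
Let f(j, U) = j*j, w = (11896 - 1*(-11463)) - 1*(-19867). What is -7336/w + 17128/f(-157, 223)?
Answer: 279774932/532738837 ≈ 0.52516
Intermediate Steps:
w = 43226 (w = (11896 + 11463) + 19867 = 23359 + 19867 = 43226)
f(j, U) = j²
-7336/w + 17128/f(-157, 223) = -7336/43226 + 17128/((-157)²) = -7336*1/43226 + 17128/24649 = -3668/21613 + 17128*(1/24649) = -3668/21613 + 17128/24649 = 279774932/532738837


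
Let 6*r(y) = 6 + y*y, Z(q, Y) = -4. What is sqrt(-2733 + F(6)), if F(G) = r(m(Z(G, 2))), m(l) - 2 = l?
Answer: I*sqrt(24582)/3 ≈ 52.262*I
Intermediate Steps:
m(l) = 2 + l
r(y) = 1 + y**2/6 (r(y) = (6 + y*y)/6 = (6 + y**2)/6 = 1 + y**2/6)
F(G) = 5/3 (F(G) = 1 + (2 - 4)**2/6 = 1 + (1/6)*(-2)**2 = 1 + (1/6)*4 = 1 + 2/3 = 5/3)
sqrt(-2733 + F(6)) = sqrt(-2733 + 5/3) = sqrt(-8194/3) = I*sqrt(24582)/3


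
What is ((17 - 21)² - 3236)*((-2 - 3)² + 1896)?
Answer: -6185620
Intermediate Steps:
((17 - 21)² - 3236)*((-2 - 3)² + 1896) = ((-4)² - 3236)*((-5)² + 1896) = (16 - 3236)*(25 + 1896) = -3220*1921 = -6185620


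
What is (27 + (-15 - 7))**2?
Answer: 25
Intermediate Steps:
(27 + (-15 - 7))**2 = (27 - 22)**2 = 5**2 = 25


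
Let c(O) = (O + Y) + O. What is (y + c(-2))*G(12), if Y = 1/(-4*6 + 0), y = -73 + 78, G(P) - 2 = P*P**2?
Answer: 19895/12 ≈ 1657.9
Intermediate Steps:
G(P) = 2 + P**3 (G(P) = 2 + P*P**2 = 2 + P**3)
y = 5
Y = -1/24 (Y = 1/(-24 + 0) = 1/(-24) = -1/24 ≈ -0.041667)
c(O) = -1/24 + 2*O (c(O) = (O - 1/24) + O = (-1/24 + O) + O = -1/24 + 2*O)
(y + c(-2))*G(12) = (5 + (-1/24 + 2*(-2)))*(2 + 12**3) = (5 + (-1/24 - 4))*(2 + 1728) = (5 - 97/24)*1730 = (23/24)*1730 = 19895/12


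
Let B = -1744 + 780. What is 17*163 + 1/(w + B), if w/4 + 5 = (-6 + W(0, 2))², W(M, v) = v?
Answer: 2549319/920 ≈ 2771.0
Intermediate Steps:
B = -964
w = 44 (w = -20 + 4*(-6 + 2)² = -20 + 4*(-4)² = -20 + 4*16 = -20 + 64 = 44)
17*163 + 1/(w + B) = 17*163 + 1/(44 - 964) = 2771 + 1/(-920) = 2771 - 1/920 = 2549319/920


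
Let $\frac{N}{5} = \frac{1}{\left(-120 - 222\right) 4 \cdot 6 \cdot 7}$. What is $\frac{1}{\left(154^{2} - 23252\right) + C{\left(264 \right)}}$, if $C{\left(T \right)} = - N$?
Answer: $\frac{57456}{26659589} \approx 0.0021552$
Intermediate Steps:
$N = - \frac{5}{57456}$ ($N = 5 \frac{1}{\left(-120 - 222\right) 4 \cdot 6 \cdot 7} = 5 \frac{1}{\left(-342\right) 24 \cdot 7} = 5 \left(- \frac{1}{342 \cdot 168}\right) = 5 \left(\left(- \frac{1}{342}\right) \frac{1}{168}\right) = 5 \left(- \frac{1}{57456}\right) = - \frac{5}{57456} \approx -8.7023 \cdot 10^{-5}$)
$C{\left(T \right)} = \frac{5}{57456}$ ($C{\left(T \right)} = \left(-1\right) \left(- \frac{5}{57456}\right) = \frac{5}{57456}$)
$\frac{1}{\left(154^{2} - 23252\right) + C{\left(264 \right)}} = \frac{1}{\left(154^{2} - 23252\right) + \frac{5}{57456}} = \frac{1}{\left(23716 - 23252\right) + \frac{5}{57456}} = \frac{1}{464 + \frac{5}{57456}} = \frac{1}{\frac{26659589}{57456}} = \frac{57456}{26659589}$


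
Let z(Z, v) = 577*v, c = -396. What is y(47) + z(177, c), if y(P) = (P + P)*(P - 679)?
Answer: -287900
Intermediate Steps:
y(P) = 2*P*(-679 + P) (y(P) = (2*P)*(-679 + P) = 2*P*(-679 + P))
y(47) + z(177, c) = 2*47*(-679 + 47) + 577*(-396) = 2*47*(-632) - 228492 = -59408 - 228492 = -287900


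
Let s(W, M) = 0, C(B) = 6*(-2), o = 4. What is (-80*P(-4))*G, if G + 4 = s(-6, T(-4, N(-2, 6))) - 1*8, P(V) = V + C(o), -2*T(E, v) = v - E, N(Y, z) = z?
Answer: -15360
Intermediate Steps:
T(E, v) = E/2 - v/2 (T(E, v) = -(v - E)/2 = E/2 - v/2)
C(B) = -12
P(V) = -12 + V (P(V) = V - 12 = -12 + V)
G = -12 (G = -4 + (0 - 1*8) = -4 + (0 - 8) = -4 - 8 = -12)
(-80*P(-4))*G = -80*(-12 - 4)*(-12) = -80*(-16)*(-12) = 1280*(-12) = -15360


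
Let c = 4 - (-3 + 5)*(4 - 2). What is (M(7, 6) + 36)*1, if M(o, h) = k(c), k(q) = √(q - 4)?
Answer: 36 + 2*I ≈ 36.0 + 2.0*I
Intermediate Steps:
c = 0 (c = 4 - 2*2 = 4 - 1*4 = 4 - 4 = 0)
k(q) = √(-4 + q)
M(o, h) = 2*I (M(o, h) = √(-4 + 0) = √(-4) = 2*I)
(M(7, 6) + 36)*1 = (2*I + 36)*1 = (36 + 2*I)*1 = 36 + 2*I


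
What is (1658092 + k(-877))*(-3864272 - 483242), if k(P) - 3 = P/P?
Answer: -7208595573344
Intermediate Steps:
k(P) = 4 (k(P) = 3 + P/P = 3 + 1 = 4)
(1658092 + k(-877))*(-3864272 - 483242) = (1658092 + 4)*(-3864272 - 483242) = 1658096*(-4347514) = -7208595573344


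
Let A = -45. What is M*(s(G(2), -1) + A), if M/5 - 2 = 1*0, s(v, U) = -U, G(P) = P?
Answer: -440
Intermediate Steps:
M = 10 (M = 10 + 5*(1*0) = 10 + 5*0 = 10 + 0 = 10)
M*(s(G(2), -1) + A) = 10*(-1*(-1) - 45) = 10*(1 - 45) = 10*(-44) = -440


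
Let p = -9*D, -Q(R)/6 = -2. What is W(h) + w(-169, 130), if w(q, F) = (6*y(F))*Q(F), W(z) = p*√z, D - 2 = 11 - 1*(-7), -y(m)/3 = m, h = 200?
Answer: -28080 - 1800*√2 ≈ -30626.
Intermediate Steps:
y(m) = -3*m
D = 20 (D = 2 + (11 - 1*(-7)) = 2 + (11 + 7) = 2 + 18 = 20)
Q(R) = 12 (Q(R) = -6*(-2) = 12)
p = -180 (p = -9*20 = -180)
W(z) = -180*√z
w(q, F) = -216*F (w(q, F) = (6*(-3*F))*12 = -18*F*12 = -216*F)
W(h) + w(-169, 130) = -1800*√2 - 216*130 = -1800*√2 - 28080 = -28080 - 1800*√2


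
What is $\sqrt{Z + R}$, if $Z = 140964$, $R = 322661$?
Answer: $5 \sqrt{18545} \approx 680.9$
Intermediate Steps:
$\sqrt{Z + R} = \sqrt{140964 + 322661} = \sqrt{463625} = 5 \sqrt{18545}$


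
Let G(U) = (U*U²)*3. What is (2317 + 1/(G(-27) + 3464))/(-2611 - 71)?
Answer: -21465074/24846495 ≈ -0.86391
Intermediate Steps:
G(U) = 3*U³ (G(U) = U³*3 = 3*U³)
(2317 + 1/(G(-27) + 3464))/(-2611 - 71) = (2317 + 1/(3*(-27)³ + 3464))/(-2611 - 71) = (2317 + 1/(3*(-19683) + 3464))/(-2682) = (2317 + 1/(-59049 + 3464))*(-1/2682) = (2317 + 1/(-55585))*(-1/2682) = (2317 - 1/55585)*(-1/2682) = (128790444/55585)*(-1/2682) = -21465074/24846495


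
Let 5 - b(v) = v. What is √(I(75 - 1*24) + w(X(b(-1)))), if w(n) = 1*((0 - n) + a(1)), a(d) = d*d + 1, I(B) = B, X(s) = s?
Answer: √47 ≈ 6.8557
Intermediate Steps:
b(v) = 5 - v
a(d) = 1 + d² (a(d) = d² + 1 = 1 + d²)
w(n) = 2 - n (w(n) = 1*((0 - n) + (1 + 1²)) = 1*(-n + (1 + 1)) = 1*(-n + 2) = 1*(2 - n) = 2 - n)
√(I(75 - 1*24) + w(X(b(-1)))) = √((75 - 1*24) + (2 - (5 - 1*(-1)))) = √((75 - 24) + (2 - (5 + 1))) = √(51 + (2 - 1*6)) = √(51 + (2 - 6)) = √(51 - 4) = √47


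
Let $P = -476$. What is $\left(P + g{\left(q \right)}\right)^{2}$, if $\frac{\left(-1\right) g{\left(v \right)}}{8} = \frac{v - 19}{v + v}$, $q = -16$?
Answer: $\frac{3759721}{16} \approx 2.3498 \cdot 10^{5}$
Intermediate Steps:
$g{\left(v \right)} = - \frac{4 \left(-19 + v\right)}{v}$ ($g{\left(v \right)} = - 8 \frac{v - 19}{v + v} = - 8 \frac{-19 + v}{2 v} = - \frac{4 \left(-19 + v\right)}{v}$)
$\left(P + g{\left(q \right)}\right)^{2} = \left(-476 + \left(-4 + \frac{76}{-16}\right)\right)^{2} = \left(-476 + \left(-4 + 76 \left(- \frac{1}{16}\right)\right)\right)^{2} = \left(-476 - \frac{35}{4}\right)^{2} = \left(- \frac{1939}{4}\right)^{2} = \frac{3759721}{16}$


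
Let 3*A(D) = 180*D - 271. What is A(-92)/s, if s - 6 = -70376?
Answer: 16831/211110 ≈ 0.079726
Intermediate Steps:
A(D) = -271/3 + 60*D (A(D) = (180*D - 271)/3 = (-271 + 180*D)/3 = -271/3 + 60*D)
s = -70370 (s = 6 - 70376 = -70370)
A(-92)/s = (-271/3 + 60*(-92))/(-70370) = (-271/3 - 5520)*(-1/70370) = -16831/3*(-1/70370) = 16831/211110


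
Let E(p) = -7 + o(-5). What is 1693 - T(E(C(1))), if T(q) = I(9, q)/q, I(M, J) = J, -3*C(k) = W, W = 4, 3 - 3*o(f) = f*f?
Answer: 1692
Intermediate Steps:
o(f) = 1 - f²/3 (o(f) = 1 - f*f/3 = 1 - f²/3)
C(k) = -4/3 (C(k) = -⅓*4 = -4/3)
E(p) = -43/3 (E(p) = -7 + (1 - ⅓*(-5)²) = -7 + (1 - ⅓*25) = -7 + (1 - 25/3) = -7 - 22/3 = -43/3)
T(q) = 1 (T(q) = q/q = 1)
1693 - T(E(C(1))) = 1693 - 1*1 = 1693 - 1 = 1692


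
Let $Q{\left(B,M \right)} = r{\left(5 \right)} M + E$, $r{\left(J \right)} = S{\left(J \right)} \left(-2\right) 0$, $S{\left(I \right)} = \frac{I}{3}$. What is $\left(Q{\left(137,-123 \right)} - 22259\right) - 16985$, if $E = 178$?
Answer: $-39066$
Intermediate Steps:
$S{\left(I \right)} = \frac{I}{3}$ ($S{\left(I \right)} = I \frac{1}{3} = \frac{I}{3}$)
$r{\left(J \right)} = 0$ ($r{\left(J \right)} = \frac{J}{3} \left(-2\right) 0 = - \frac{2 J}{3} \cdot 0 = 0$)
$Q{\left(B,M \right)} = 178$ ($Q{\left(B,M \right)} = 0 M + 178 = 0 + 178 = 178$)
$\left(Q{\left(137,-123 \right)} - 22259\right) - 16985 = \left(178 - 22259\right) - 16985 = -22081 - 16985 = -39066$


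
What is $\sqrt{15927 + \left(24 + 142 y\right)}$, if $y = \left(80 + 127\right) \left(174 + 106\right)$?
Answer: $11 \sqrt{68151} \approx 2871.6$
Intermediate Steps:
$y = 57960$ ($y = 207 \cdot 280 = 57960$)
$\sqrt{15927 + \left(24 + 142 y\right)} = \sqrt{15927 + \left(24 + 142 \cdot 57960\right)} = \sqrt{15927 + \left(24 + 8230320\right)} = \sqrt{15927 + 8230344} = \sqrt{8246271} = 11 \sqrt{68151}$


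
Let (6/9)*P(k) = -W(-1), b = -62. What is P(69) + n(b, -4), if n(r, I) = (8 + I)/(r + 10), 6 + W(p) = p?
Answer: 271/26 ≈ 10.423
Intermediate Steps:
W(p) = -6 + p
n(r, I) = (8 + I)/(10 + r)
P(k) = 21/2 (P(k) = 3*(-(-6 - 1))/2 = 3*(-1*(-7))/2 = (3/2)*7 = 21/2)
P(69) + n(b, -4) = 21/2 + (8 - 4)/(10 - 62) = 21/2 + 4/(-52) = 21/2 - 1/52*4 = 21/2 - 1/13 = 271/26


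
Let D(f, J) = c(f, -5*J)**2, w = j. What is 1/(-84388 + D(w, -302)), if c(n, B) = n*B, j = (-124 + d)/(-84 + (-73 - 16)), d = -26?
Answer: 29929/48776601548 ≈ 6.1359e-7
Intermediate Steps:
j = 150/173 (j = (-124 - 26)/(-84 + (-73 - 16)) = -150/(-84 - 89) = -150/(-173) = -150*(-1/173) = 150/173 ≈ 0.86705)
c(n, B) = B*n
w = 150/173 ≈ 0.86705
D(f, J) = 25*J**2*f**2 (D(f, J) = ((-5*J)*f)**2 = (-5*J*f)**2 = 25*J**2*f**2)
1/(-84388 + D(w, -302)) = 1/(-84388 + 25*(-302)**2*(150/173)**2) = 1/(-84388 + 25*91204*(22500/29929)) = 1/(-84388 + 51302250000/29929) = 1/(48776601548/29929) = 29929/48776601548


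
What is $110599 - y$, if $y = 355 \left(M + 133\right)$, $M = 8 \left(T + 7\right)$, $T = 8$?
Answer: $20784$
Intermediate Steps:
$M = 120$ ($M = 8 \left(8 + 7\right) = 8 \cdot 15 = 120$)
$y = 89815$ ($y = 355 \left(120 + 133\right) = 355 \cdot 253 = 89815$)
$110599 - y = 110599 - 89815 = 20784$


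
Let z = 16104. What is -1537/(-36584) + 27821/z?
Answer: 65159707/36821796 ≈ 1.7696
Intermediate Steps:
-1537/(-36584) + 27821/z = -1537/(-36584) + 27821/16104 = -1537*(-1/36584) + 27821*(1/16104) = 1537/36584 + 27821/16104 = 65159707/36821796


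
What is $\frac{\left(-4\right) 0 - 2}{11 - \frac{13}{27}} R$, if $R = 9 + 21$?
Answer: $- \frac{405}{71} \approx -5.7042$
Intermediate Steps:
$R = 30$
$\frac{\left(-4\right) 0 - 2}{11 - \frac{13}{27}} R = \frac{\left(-4\right) 0 - 2}{11 - \frac{13}{27}} \cdot 30 = \frac{0 - 2}{11 - \frac{13}{27}} \cdot 30 = \frac{1}{11 - \frac{13}{27}} \left(-2\right) 30 = \frac{1}{\frac{284}{27}} \left(-2\right) 30 = \frac{27}{284} \left(-2\right) 30 = \left(- \frac{27}{142}\right) 30 = - \frac{405}{71}$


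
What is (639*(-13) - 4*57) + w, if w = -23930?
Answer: -32465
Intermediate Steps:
(639*(-13) - 4*57) + w = (639*(-13) - 4*57) - 23930 = (-8307 - 228) - 23930 = -8535 - 23930 = -32465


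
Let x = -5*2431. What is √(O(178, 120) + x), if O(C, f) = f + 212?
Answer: I*√11823 ≈ 108.73*I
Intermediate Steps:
x = -12155
O(C, f) = 212 + f
√(O(178, 120) + x) = √((212 + 120) - 12155) = √(332 - 12155) = √(-11823) = I*√11823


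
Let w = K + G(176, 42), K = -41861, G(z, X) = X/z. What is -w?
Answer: 3683747/88 ≈ 41861.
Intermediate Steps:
w = -3683747/88 (w = -41861 + 42/176 = -41861 + 42*(1/176) = -41861 + 21/88 = -3683747/88 ≈ -41861.)
-w = -1*(-3683747/88) = 3683747/88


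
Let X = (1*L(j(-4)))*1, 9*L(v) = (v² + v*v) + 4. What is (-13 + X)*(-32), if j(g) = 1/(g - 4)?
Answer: 1205/3 ≈ 401.67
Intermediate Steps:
j(g) = 1/(-4 + g)
L(v) = 4/9 + 2*v²/9 (L(v) = ((v² + v*v) + 4)/9 = ((v² + v²) + 4)/9 = (2*v² + 4)/9 = (4 + 2*v²)/9 = 4/9 + 2*v²/9)
X = 43/96 (X = (1*(4/9 + 2*(1/(-4 - 4))²/9))*1 = (1*(4/9 + 2*(1/(-8))²/9))*1 = (1*(4/9 + 2*(-⅛)²/9))*1 = (1*(4/9 + (2/9)*(1/64)))*1 = (1*(4/9 + 1/288))*1 = (1*(43/96))*1 = (43/96)*1 = 43/96 ≈ 0.44792)
(-13 + X)*(-32) = (-13 + 43/96)*(-32) = -1205/96*(-32) = 1205/3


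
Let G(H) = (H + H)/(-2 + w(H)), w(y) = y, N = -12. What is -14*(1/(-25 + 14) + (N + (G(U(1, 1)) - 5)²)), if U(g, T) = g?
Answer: -5684/11 ≈ -516.73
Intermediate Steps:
G(H) = 2*H/(-2 + H) (G(H) = (H + H)/(-2 + H) = (2*H)/(-2 + H) = 2*H/(-2 + H))
-14*(1/(-25 + 14) + (N + (G(U(1, 1)) - 5)²)) = -14*(1/(-25 + 14) + (-12 + (2*1/(-2 + 1) - 5)²)) = -14*(1/(-11) + (-12 + (2*1/(-1) - 5)²)) = -14*(-1/11 + (-12 + (2*1*(-1) - 5)²)) = -14*(-1/11 + (-12 + (-2 - 5)²)) = -14*(-1/11 + (-12 + (-7)²)) = -14*(-1/11 + (-12 + 49)) = -14*(-1/11 + 37) = -14*406/11 = -5684/11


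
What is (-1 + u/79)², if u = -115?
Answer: 37636/6241 ≈ 6.0304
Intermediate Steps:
(-1 + u/79)² = (-1 - 115/79)² = (-194/79)² = 37636/6241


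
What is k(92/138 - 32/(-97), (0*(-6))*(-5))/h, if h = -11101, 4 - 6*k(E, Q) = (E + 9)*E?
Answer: 252443/2820131343 ≈ 8.9515e-5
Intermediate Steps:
k(E, Q) = 2/3 - E*(9 + E)/6 (k(E, Q) = 2/3 - (E + 9)*E/6 = 2/3 - (9 + E)*E/6 = 2/3 - E*(9 + E)/6)
k(92/138 - 32/(-97), (0*(-6))*(-5))/h = (2/3 - 3*(92/138 - 32/(-97))/2 - (92/138 - 32/(-97))**2/6)/(-11101) = (2/3 - 3*(92*(1/138) - 32*(-1/97))/2 - (92*(1/138) - 32*(-1/97))**2/6)*(-1/11101) = (2/3 - 3*(2/3 + 32/97)/2 - (2/3 + 32/97)**2/6)*(-1/11101) = (2/3 - 3/2*290/291 - (290/291)**2/6)*(-1/11101) = (2/3 - 145/97 - 1/6*84100/84681)*(-1/11101) = (2/3 - 145/97 - 42050/254043)*(-1/11101) = -252443/254043*(-1/11101) = 252443/2820131343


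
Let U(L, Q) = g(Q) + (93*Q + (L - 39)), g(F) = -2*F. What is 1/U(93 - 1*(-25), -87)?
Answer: -1/7838 ≈ -0.00012758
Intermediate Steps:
U(L, Q) = -39 + L + 91*Q (U(L, Q) = -2*Q + (93*Q + (L - 39)) = -2*Q + (93*Q + (-39 + L)) = -2*Q + (-39 + L + 93*Q) = -39 + L + 91*Q)
1/U(93 - 1*(-25), -87) = 1/(-39 + (93 - 1*(-25)) + 91*(-87)) = 1/(-39 + (93 + 25) - 7917) = 1/(-39 + 118 - 7917) = 1/(-7838) = -1/7838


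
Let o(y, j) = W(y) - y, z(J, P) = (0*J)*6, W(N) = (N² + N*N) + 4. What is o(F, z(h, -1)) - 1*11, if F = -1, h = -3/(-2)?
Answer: -4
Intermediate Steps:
h = 3/2 (h = -3*(-½) = 3/2 ≈ 1.5000)
W(N) = 4 + 2*N² (W(N) = (N² + N²) + 4 = 2*N² + 4 = 4 + 2*N²)
z(J, P) = 0 (z(J, P) = 0*6 = 0)
o(y, j) = 4 - y + 2*y² (o(y, j) = (4 + 2*y²) - y = 4 - y + 2*y²)
o(F, z(h, -1)) - 1*11 = (4 - 1*(-1) + 2*(-1)²) - 1*11 = (4 + 1 + 2*1) - 11 = (4 + 1 + 2) - 11 = 7 - 11 = -4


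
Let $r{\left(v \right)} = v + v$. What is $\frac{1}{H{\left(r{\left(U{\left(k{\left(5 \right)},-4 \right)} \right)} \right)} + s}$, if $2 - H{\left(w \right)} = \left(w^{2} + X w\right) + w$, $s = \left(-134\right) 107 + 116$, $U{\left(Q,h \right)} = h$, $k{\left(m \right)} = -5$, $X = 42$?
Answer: $- \frac{1}{13940} \approx -7.1736 \cdot 10^{-5}$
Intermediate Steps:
$r{\left(v \right)} = 2 v$
$s = -14222$ ($s = -14338 + 116 = -14222$)
$H{\left(w \right)} = 2 - w^{2} - 43 w$ ($H{\left(w \right)} = 2 - \left(\left(w^{2} + 42 w\right) + w\right) = 2 - \left(w^{2} + 43 w\right) = 2 - w^{2} - 43 w$)
$\frac{1}{H{\left(r{\left(U{\left(k{\left(5 \right)},-4 \right)} \right)} \right)} + s} = \frac{1}{\left(2 - \left(2 \left(-4\right)\right)^{2} - 43 \cdot 2 \left(-4\right)\right) - 14222} = \frac{1}{\left(2 - \left(-8\right)^{2} - -344\right) - 14222} = \frac{1}{\left(2 - 64 + 344\right) - 14222} = \frac{1}{282 - 14222} = \frac{1}{-13940} = - \frac{1}{13940}$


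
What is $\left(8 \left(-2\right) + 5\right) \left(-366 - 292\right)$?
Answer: $7238$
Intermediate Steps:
$\left(8 \left(-2\right) + 5\right) \left(-366 - 292\right) = \left(-16 + 5\right) \left(-658\right) = \left(-11\right) \left(-658\right) = 7238$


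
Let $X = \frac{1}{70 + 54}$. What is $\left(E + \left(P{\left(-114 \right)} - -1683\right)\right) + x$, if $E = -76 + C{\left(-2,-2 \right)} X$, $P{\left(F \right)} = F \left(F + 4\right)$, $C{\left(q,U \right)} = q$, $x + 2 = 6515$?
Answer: $\frac{1280919}{62} \approx 20660.0$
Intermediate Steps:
$x = 6513$ ($x = -2 + 6515 = 6513$)
$P{\left(F \right)} = F \left(4 + F\right)$
$X = \frac{1}{124} \approx 0.0080645$
$E = - \frac{4713}{62}$ ($E = -76 - \frac{1}{62} = - \frac{4713}{62} \approx -76.016$)
$\left(E + \left(P{\left(-114 \right)} - -1683\right)\right) + x = \left(- \frac{4713}{62} - \left(-1683 + 114 \left(4 - 114\right)\right)\right) + 6513 = \left(- \frac{4713}{62} + \left(\left(-114\right) \left(-110\right) + 1683\right)\right) + 6513 = \left(- \frac{4713}{62} + \left(12540 + 1683\right)\right) + 6513 = \left(- \frac{4713}{62} + 14223\right) + 6513 = \frac{877113}{62} + 6513 = \frac{1280919}{62}$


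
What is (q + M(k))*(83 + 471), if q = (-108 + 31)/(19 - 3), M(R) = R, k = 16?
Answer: 49583/8 ≈ 6197.9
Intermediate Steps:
q = -77/16 ≈ -4.8125
(q + M(k))*(83 + 471) = (-77/16 + 16)*(83 + 471) = (179/16)*554 = 49583/8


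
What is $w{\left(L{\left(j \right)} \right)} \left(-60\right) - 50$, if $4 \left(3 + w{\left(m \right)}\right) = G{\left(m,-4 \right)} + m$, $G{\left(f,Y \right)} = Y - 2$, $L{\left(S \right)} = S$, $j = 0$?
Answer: $220$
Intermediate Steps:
$G{\left(f,Y \right)} = -2 + Y$
$w{\left(m \right)} = - \frac{9}{2} + \frac{m}{4}$ ($w{\left(m \right)} = -3 + \frac{\left(-2 - 4\right) + m}{4} = -3 + \frac{-6 + m}{4} = -3 + \left(- \frac{3}{2} + \frac{m}{4}\right) = - \frac{9}{2} + \frac{m}{4}$)
$w{\left(L{\left(j \right)} \right)} \left(-60\right) - 50 = \left(- \frac{9}{2} + \frac{1}{4} \cdot 0\right) \left(-60\right) - 50 = \left(- \frac{9}{2} + 0\right) \left(-60\right) - 50 = \left(- \frac{9}{2}\right) \left(-60\right) - 50 = 270 - 50 = 220$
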